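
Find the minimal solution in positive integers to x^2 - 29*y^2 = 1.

(x, y) = (9801, 1820)

First expand sqrt(29) as a continued fraction. With x_i = (sqrt(29) + m_i)/d_i and (m_0, d_0) = (0, 1): a_0 = floor(sqrt(29)) = 5, since 5^2 = 25 <= 29 < 36 = 6^2.
Iterate m_{i+1} = d_i*a_i - m_i, d_{i+1} = (29 - m_{i+1}^2)/d_i, a_{i+1} = floor((a_0 + m_{i+1})/d_{i+1}):
  m_1 = 1*5 - 0 = 5, d_1 = (29 - 5^2)/1 = 4/1 = 4, a_1 = floor((5 + 5)/4) = 2.
  m_2 = 4*2 - 5 = 3, d_2 = (29 - 3^2)/4 = 20/4 = 5, a_2 = floor((5 + 3)/5) = 1.
  m_3 = 5*1 - 3 = 2, d_3 = (29 - 2^2)/5 = 25/5 = 5, a_3 = floor((5 + 2)/5) = 1.
  m_4 = 5*1 - 2 = 3, d_4 = (29 - 3^2)/5 = 20/5 = 4, a_4 = floor((5 + 3)/4) = 2.
  m_5 = 4*2 - 3 = 5, d_5 = (29 - 5^2)/4 = 4/4 = 1, a_5 = floor((5 + 5)/1) = 10.
  m_6 = 1*10 - 5 = 5, d_6 = (29 - 5^2)/1 = 4/1 = 4: (m_6, d_6) = (m_1, d_1) = (5, 4), so from here the quotients repeat a_1, ..., a_5; the period length is 5.
So sqrt(29) = [5; (2, 1, 1, 2, 10)] with period length k = 5.
k is odd, so (p_{k-1}, q_{k-1}) only solves x^2 - 29y^2 = -1 and the fundamental solution of x^2 - 29y^2 = 1 is (p_{2k-1}, q_{2k-1}) = (p_9, q_9); compute convergents through index 9, running through the period twice.
Convergents (p_i = a_i*p_{i-1} + p_{i-2}, q_i = a_i*q_{i-1} + q_{i-2} with p_{-2}=0, p_{-1}=1, q_{-2}=1, q_{-1}=0):
  i=0: a_0=5, p_0 = 5*1 + 0 = 5, q_0 = 5*0 + 1 = 1.
  i=1: a_1=2, p_1 = 2*5 + 1 = 11, q_1 = 2*1 + 0 = 2.
  i=2: a_2=1, p_2 = 1*11 + 5 = 16, q_2 = 1*2 + 1 = 3.
  i=3: a_3=1, p_3 = 1*16 + 11 = 27, q_3 = 1*3 + 2 = 5.
  i=4: a_4=2, p_4 = 2*27 + 16 = 70, q_4 = 2*5 + 3 = 13.
  i=5: a_5=10, p_5 = 10*70 + 27 = 727, q_5 = 10*13 + 5 = 135.
  i=6: a_6=2, p_6 = 2*727 + 70 = 1524, q_6 = 2*135 + 13 = 283.
  i=7: a_7=1, p_7 = 1*1524 + 727 = 2251, q_7 = 1*283 + 135 = 418.
  i=8: a_8=1, p_8 = 1*2251 + 1524 = 3775, q_8 = 1*418 + 283 = 701.
  i=9: a_9=2, p_9 = 2*3775 + 2251 = 9801, q_9 = 2*701 + 418 = 1820.
Indeed p_4^2 - 29*q_4^2 = 4900 - 4901 = -1, not +1.
Check: 9801^2 - 29*1820^2 = 96059601 - 96059600 = 1, so (x, y) = (9801, 1820) solves the equation, and by the theorem it is the least positive solution.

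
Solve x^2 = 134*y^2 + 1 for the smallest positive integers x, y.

(x, y) = (145925, 12606)

First expand sqrt(134) as a continued fraction. With x_i = (sqrt(134) + m_i)/d_i and (m_0, d_0) = (0, 1): a_0 = floor(sqrt(134)) = 11, since 11^2 = 121 <= 134 < 144 = 12^2.
Iterate m_{i+1} = d_i*a_i - m_i, d_{i+1} = (134 - m_{i+1}^2)/d_i, a_{i+1} = floor((a_0 + m_{i+1})/d_{i+1}):
  m_1 = 1*11 - 0 = 11, d_1 = (134 - 11^2)/1 = 13/1 = 13, a_1 = floor((11 + 11)/13) = 1.
  m_2 = 13*1 - 11 = 2, d_2 = (134 - 2^2)/13 = 130/13 = 10, a_2 = floor((11 + 2)/10) = 1.
  m_3 = 10*1 - 2 = 8, d_3 = (134 - 8^2)/10 = 70/10 = 7, a_3 = floor((11 + 8)/7) = 2.
  m_4 = 7*2 - 8 = 6, d_4 = (134 - 6^2)/7 = 98/7 = 14, a_4 = floor((11 + 6)/14) = 1.
  m_5 = 14*1 - 6 = 8, d_5 = (134 - 8^2)/14 = 70/14 = 5, a_5 = floor((11 + 8)/5) = 3.
  m_6 = 5*3 - 8 = 7, d_6 = (134 - 7^2)/5 = 85/5 = 17, a_6 = floor((11 + 7)/17) = 1.
  m_7 = 17*1 - 7 = 10, d_7 = (134 - 10^2)/17 = 34/17 = 2, a_7 = floor((11 + 10)/2) = 10.
  m_8 = 2*10 - 10 = 10, d_8 = (134 - 10^2)/2 = 34/2 = 17, a_8 = floor((11 + 10)/17) = 1.
  m_9 = 17*1 - 10 = 7, d_9 = (134 - 7^2)/17 = 85/17 = 5, a_9 = floor((11 + 7)/5) = 3.
  m_10 = 5*3 - 7 = 8, d_10 = (134 - 8^2)/5 = 70/5 = 14, a_10 = floor((11 + 8)/14) = 1.
  m_11 = 14*1 - 8 = 6, d_11 = (134 - 6^2)/14 = 98/14 = 7, a_11 = floor((11 + 6)/7) = 2.
  m_12 = 7*2 - 6 = 8, d_12 = (134 - 8^2)/7 = 70/7 = 10, a_12 = floor((11 + 8)/10) = 1.
  m_13 = 10*1 - 8 = 2, d_13 = (134 - 2^2)/10 = 130/10 = 13, a_13 = floor((11 + 2)/13) = 1.
  m_14 = 13*1 - 2 = 11, d_14 = (134 - 11^2)/13 = 13/13 = 1, a_14 = floor((11 + 11)/1) = 22.
  m_15 = 1*22 - 11 = 11, d_15 = (134 - 11^2)/1 = 13/1 = 13: (m_15, d_15) = (m_1, d_1) = (11, 13), so from here the quotients repeat a_1, ..., a_14; the period length is 14.
So sqrt(134) = [11; (1, 1, 2, 1, 3, 1, 10, 1, 3, 1, 2, 1, 1, 22)] with period length k = 14.
k is even, so the fundamental solution of x^2 - 134y^2 = 1 is (p_{k-1}, q_{k-1}) = (p_13, q_13); compute convergents through index 13.
Convergents (p_i = a_i*p_{i-1} + p_{i-2}, q_i = a_i*q_{i-1} + q_{i-2} with p_{-2}=0, p_{-1}=1, q_{-2}=1, q_{-1}=0):
  i=0: a_0=11, p_0 = 11*1 + 0 = 11, q_0 = 11*0 + 1 = 1.
  i=1: a_1=1, p_1 = 1*11 + 1 = 12, q_1 = 1*1 + 0 = 1.
  i=2: a_2=1, p_2 = 1*12 + 11 = 23, q_2 = 1*1 + 1 = 2.
  i=3: a_3=2, p_3 = 2*23 + 12 = 58, q_3 = 2*2 + 1 = 5.
  i=4: a_4=1, p_4 = 1*58 + 23 = 81, q_4 = 1*5 + 2 = 7.
  i=5: a_5=3, p_5 = 3*81 + 58 = 301, q_5 = 3*7 + 5 = 26.
  i=6: a_6=1, p_6 = 1*301 + 81 = 382, q_6 = 1*26 + 7 = 33.
  i=7: a_7=10, p_7 = 10*382 + 301 = 4121, q_7 = 10*33 + 26 = 356.
  i=8: a_8=1, p_8 = 1*4121 + 382 = 4503, q_8 = 1*356 + 33 = 389.
  i=9: a_9=3, p_9 = 3*4503 + 4121 = 17630, q_9 = 3*389 + 356 = 1523.
  i=10: a_10=1, p_10 = 1*17630 + 4503 = 22133, q_10 = 1*1523 + 389 = 1912.
  i=11: a_11=2, p_11 = 2*22133 + 17630 = 61896, q_11 = 2*1912 + 1523 = 5347.
  i=12: a_12=1, p_12 = 1*61896 + 22133 = 84029, q_12 = 1*5347 + 1912 = 7259.
  i=13: a_13=1, p_13 = 1*84029 + 61896 = 145925, q_13 = 1*7259 + 5347 = 12606.
Check: 145925^2 - 134*12606^2 = 21294105625 - 21294105624 = 1, so (x, y) = (145925, 12606) solves the equation, and by the theorem it is the least positive solution.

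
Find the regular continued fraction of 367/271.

[1; 2, 1, 4, 1, 1, 1, 5]

Run the Euclidean algorithm on 367 and 271; the successive quotients are the partial quotients a_0, a_1, ... (each step inverts the fractional part left over by the previous one):
  367 = 1*271 + 96, so a_0 = 1.
  271 = 2*96 + 79, so a_1 = 2.
  96 = 1*79 + 17, so a_2 = 1.
  79 = 4*17 + 11, so a_3 = 4.
  17 = 1*11 + 6, so a_4 = 1.
  11 = 1*6 + 5, so a_5 = 1.
  6 = 1*5 + 1, so a_6 = 1.
  5 = 5*1 + 0, so a_7 = 5.
The remainder reaches 0 after 8 divisions, so the expansion has 8 partial quotients, read off in order.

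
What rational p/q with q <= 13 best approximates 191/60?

35/11

Expand x = 191/60 as a continued fraction with the Euclidean algorithm:
  191 = 3*60 + 11, so a_0 = 3.
  60 = 5*11 + 5, so a_1 = 5.
  11 = 2*5 + 1, so a_2 = 2.
  5 = 5*1 + 0, so a_3 = 5.
so x = [3; 5, 2, 5].
Convergents (p_i = a_i*p_{i-1} + p_{i-2}, q_i = a_i*q_{i-1} + q_{i-2} with p_{-2}=0, p_{-1}=1, q_{-2}=1, q_{-1}=0), until the denominator exceeds 13:
  i=0: a_0=3, p_0 = 3*1 + 0 = 3, q_0 = 3*0 + 1 = 1.
  i=1: a_1=5, p_1 = 5*3 + 1 = 16, q_1 = 5*1 + 0 = 5.
  i=2: a_2=2, p_2 = 2*16 + 3 = 35, q_2 = 2*5 + 1 = 11.
  i=3: a_3=5, p_3 = 5*35 + 16 = 191, q_3 = 5*11 + 5 = 60.
q_3 = 60 > 13, so the last convergent with denominator <= 13 is p_2/q_2 = 35/11.
The closest fraction with denominator <= 13 is either p_2/q_2 or the intermediate fraction (k*p_2 + p_1)/(k*q_2 + q_1) with the largest k >= 1 whose denominator stays <= 13; these approach x as k grows, and every other convergent or intermediate fraction in range is farther away.
Largest k: floor((13 - q_1)/q_2) = floor((13 - 5)/11) = 0.
Since k = 0, no intermediate fraction beyond p_2/q_2 has denominator <= 13, so the convergent 35/11 is the closest (its error is |191*11 - 35*60|/(60*11) = 1/660).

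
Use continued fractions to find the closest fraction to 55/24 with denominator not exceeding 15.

16/7

Expand x = 55/24 as a continued fraction with the Euclidean algorithm:
  55 = 2*24 + 7, so a_0 = 2.
  24 = 3*7 + 3, so a_1 = 3.
  7 = 2*3 + 1, so a_2 = 2.
  3 = 3*1 + 0, so a_3 = 3.
so x = [2; 3, 2, 3].
Convergents (p_i = a_i*p_{i-1} + p_{i-2}, q_i = a_i*q_{i-1} + q_{i-2} with p_{-2}=0, p_{-1}=1, q_{-2}=1, q_{-1}=0), until the denominator exceeds 15:
  i=0: a_0=2, p_0 = 2*1 + 0 = 2, q_0 = 2*0 + 1 = 1.
  i=1: a_1=3, p_1 = 3*2 + 1 = 7, q_1 = 3*1 + 0 = 3.
  i=2: a_2=2, p_2 = 2*7 + 2 = 16, q_2 = 2*3 + 1 = 7.
  i=3: a_3=3, p_3 = 3*16 + 7 = 55, q_3 = 3*7 + 3 = 24.
q_3 = 24 > 15, so the last convergent with denominator <= 15 is p_2/q_2 = 16/7.
The closest fraction with denominator <= 15 is either p_2/q_2 or the intermediate fraction (k*p_2 + p_1)/(k*q_2 + q_1) with the largest k >= 1 whose denominator stays <= 15; these approach x as k grows, and every other convergent or intermediate fraction in range is farther away.
Largest k: floor((15 - q_1)/q_2) = floor((15 - 3)/7) = 1.
That gives (1*16 + 7)/(1*7 + 3) = 23/10.
Compare the errors: |x - 16/7| = |55*7 - 16*24|/(24*7) = 1/168, and |x - 23/10| = |55*10 - 23*24|/(24*10) = 2/240.
Cross-multiplying, 1*240 = 240 < 336 = 2*168, so 1/168 is smaller: the convergent 16/7 is closer to x than 23/10.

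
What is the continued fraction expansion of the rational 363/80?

Run the Euclidean algorithm on 363 and 80; the successive quotients are the partial quotients a_0, a_1, ... (each step inverts the fractional part left over by the previous one):
  363 = 4*80 + 43, so a_0 = 4.
  80 = 1*43 + 37, so a_1 = 1.
  43 = 1*37 + 6, so a_2 = 1.
  37 = 6*6 + 1, so a_3 = 6.
  6 = 6*1 + 0, so a_4 = 6.
The remainder reaches 0 after 5 divisions, so the expansion has 5 partial quotients, read off in order.

[4; 1, 1, 6, 6]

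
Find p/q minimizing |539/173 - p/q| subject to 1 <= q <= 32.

Expand x = 539/173 as a continued fraction with the Euclidean algorithm:
  539 = 3*173 + 20, so a_0 = 3.
  173 = 8*20 + 13, so a_1 = 8.
  20 = 1*13 + 7, so a_2 = 1.
  13 = 1*7 + 6, so a_3 = 1.
  7 = 1*6 + 1, so a_4 = 1.
  6 = 6*1 + 0, so a_5 = 6.
so x = [3; 8, 1, 1, 1, 6].
Convergents (p_i = a_i*p_{i-1} + p_{i-2}, q_i = a_i*q_{i-1} + q_{i-2} with p_{-2}=0, p_{-1}=1, q_{-2}=1, q_{-1}=0), until the denominator exceeds 32:
  i=0: a_0=3, p_0 = 3*1 + 0 = 3, q_0 = 3*0 + 1 = 1.
  i=1: a_1=8, p_1 = 8*3 + 1 = 25, q_1 = 8*1 + 0 = 8.
  i=2: a_2=1, p_2 = 1*25 + 3 = 28, q_2 = 1*8 + 1 = 9.
  i=3: a_3=1, p_3 = 1*28 + 25 = 53, q_3 = 1*9 + 8 = 17.
  i=4: a_4=1, p_4 = 1*53 + 28 = 81, q_4 = 1*17 + 9 = 26.
  i=5: a_5=6, p_5 = 6*81 + 53 = 539, q_5 = 6*26 + 17 = 173.
q_5 = 173 > 32, so the last convergent with denominator <= 32 is p_4/q_4 = 81/26.
The closest fraction with denominator <= 32 is either p_4/q_4 or the intermediate fraction (k*p_4 + p_3)/(k*q_4 + q_3) with the largest k >= 1 whose denominator stays <= 32; these approach x as k grows, and every other convergent or intermediate fraction in range is farther away.
Largest k: floor((32 - q_3)/q_4) = floor((32 - 17)/26) = 0.
Since k = 0, no intermediate fraction beyond p_4/q_4 has denominator <= 32, so the convergent 81/26 is the closest (its error is |539*26 - 81*173|/(173*26) = 1/4498).

81/26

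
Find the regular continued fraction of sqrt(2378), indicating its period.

[48; (1, 3, 3, 1, 96)]

Write x_i = (sqrt(2378) + m_i)/d_i with (m_0, d_0) = (0, 1). a_0 = floor(sqrt(2378)) = 48, since 48^2 = 2304 <= 2378 < 2401 = 49^2.
Iterate m_{i+1} = d_i*a_i - m_i, d_{i+1} = (2378 - m_{i+1}^2)/d_i, a_{i+1} = floor((a_0 + m_{i+1})/d_{i+1}):
  m_1 = 1*48 - 0 = 48, d_1 = (2378 - 48^2)/1 = 74/1 = 74, a_1 = floor((48 + 48)/74) = 1.
  m_2 = 74*1 - 48 = 26, d_2 = (2378 - 26^2)/74 = 1702/74 = 23, a_2 = floor((48 + 26)/23) = 3.
  m_3 = 23*3 - 26 = 43, d_3 = (2378 - 43^2)/23 = 529/23 = 23, a_3 = floor((48 + 43)/23) = 3.
  m_4 = 23*3 - 43 = 26, d_4 = (2378 - 26^2)/23 = 1702/23 = 74, a_4 = floor((48 + 26)/74) = 1.
  m_5 = 74*1 - 26 = 48, d_5 = (2378 - 48^2)/74 = 74/74 = 1, a_5 = floor((48 + 48)/1) = 96.
  m_6 = 1*96 - 48 = 48, d_6 = (2378 - 48^2)/1 = 74/1 = 74: (m_6, d_6) = (m_1, d_1) = (48, 74), so from here the quotients repeat a_1, ..., a_5; the period length is 5.
Hence the expansion of sqrt(2378) is a_0 = 48 followed by the repeating block 1, 3, 3, 1, 96 (period 5).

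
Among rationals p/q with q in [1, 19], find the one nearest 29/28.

Expand x = 29/28 as a continued fraction with the Euclidean algorithm:
  29 = 1*28 + 1, so a_0 = 1.
  28 = 28*1 + 0, so a_1 = 28.
so x = [1; 28].
Convergents (p_i = a_i*p_{i-1} + p_{i-2}, q_i = a_i*q_{i-1} + q_{i-2} with p_{-2}=0, p_{-1}=1, q_{-2}=1, q_{-1}=0), until the denominator exceeds 19:
  i=0: a_0=1, p_0 = 1*1 + 0 = 1, q_0 = 1*0 + 1 = 1.
  i=1: a_1=28, p_1 = 28*1 + 1 = 29, q_1 = 28*1 + 0 = 28.
q_1 = 28 > 19, so the last convergent with denominator <= 19 is p_0/q_0 = 1/1.
The closest fraction with denominator <= 19 is either p_0/q_0 or the intermediate fraction (k*p_0 + p_{-1})/(k*q_0 + q_{-1}) with the largest k >= 1 whose denominator stays <= 19; these approach x as k grows, and every other convergent or intermediate fraction in range is farther away.
Largest k: floor((19 - q_{-1})/q_0) = floor((19 - 0)/1) = 19 (using the seeds p_{-1} = 1, q_{-1} = 0).
That gives (19*1 + 1)/(19*1 + 0) = 20/19.
Compare the errors: |x - 1/1| = |29*1 - 1*28|/(28*1) = 1/28, and |x - 20/19| = |29*19 - 20*28|/(28*19) = 9/532.
Cross-multiplying, 9*28 = 252 < 532 = 1*532, so 9/532 is smaller: the intermediate fraction 20/19 is closer to x than 1/1.

20/19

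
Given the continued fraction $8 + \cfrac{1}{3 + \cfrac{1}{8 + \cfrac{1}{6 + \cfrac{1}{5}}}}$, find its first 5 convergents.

8/1, 25/3, 208/25, 1273/153, 6573/790

Using the convergent recurrence p_i = a_i*p_{i-1} + p_{i-2}, q_i = a_i*q_{i-1} + q_{i-2} with p_{-2}=0, p_{-1}=1, q_{-2}=1, q_{-1}=0:
  i=0: a_0=8, p_0 = 8*1 + 0 = 8, q_0 = 8*0 + 1 = 1.
  i=1: a_1=3, p_1 = 3*8 + 1 = 25, q_1 = 3*1 + 0 = 3.
  i=2: a_2=8, p_2 = 8*25 + 8 = 208, q_2 = 8*3 + 1 = 25.
  i=3: a_3=6, p_3 = 6*208 + 25 = 1273, q_3 = 6*25 + 3 = 153.
  i=4: a_4=5, p_4 = 5*1273 + 208 = 6573, q_4 = 5*153 + 25 = 790.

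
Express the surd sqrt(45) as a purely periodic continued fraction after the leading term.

[6; (1, 2, 2, 2, 1, 12)]

Write x_i = (sqrt(45) + m_i)/d_i with (m_0, d_0) = (0, 1). a_0 = floor(sqrt(45)) = 6, since 6^2 = 36 <= 45 < 49 = 7^2.
Iterate m_{i+1} = d_i*a_i - m_i, d_{i+1} = (45 - m_{i+1}^2)/d_i, a_{i+1} = floor((a_0 + m_{i+1})/d_{i+1}):
  m_1 = 1*6 - 0 = 6, d_1 = (45 - 6^2)/1 = 9/1 = 9, a_1 = floor((6 + 6)/9) = 1.
  m_2 = 9*1 - 6 = 3, d_2 = (45 - 3^2)/9 = 36/9 = 4, a_2 = floor((6 + 3)/4) = 2.
  m_3 = 4*2 - 3 = 5, d_3 = (45 - 5^2)/4 = 20/4 = 5, a_3 = floor((6 + 5)/5) = 2.
  m_4 = 5*2 - 5 = 5, d_4 = (45 - 5^2)/5 = 20/5 = 4, a_4 = floor((6 + 5)/4) = 2.
  m_5 = 4*2 - 5 = 3, d_5 = (45 - 3^2)/4 = 36/4 = 9, a_5 = floor((6 + 3)/9) = 1.
  m_6 = 9*1 - 3 = 6, d_6 = (45 - 6^2)/9 = 9/9 = 1, a_6 = floor((6 + 6)/1) = 12.
  m_7 = 1*12 - 6 = 6, d_7 = (45 - 6^2)/1 = 9/1 = 9: (m_7, d_7) = (m_1, d_1) = (6, 9), so from here the quotients repeat a_1, ..., a_6; the period length is 6.
Hence the expansion of sqrt(45) is a_0 = 6 followed by the repeating block 1, 2, 2, 2, 1, 12 (period 6).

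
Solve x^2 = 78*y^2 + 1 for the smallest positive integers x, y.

First expand sqrt(78) as a continued fraction. With x_i = (sqrt(78) + m_i)/d_i and (m_0, d_0) = (0, 1): a_0 = floor(sqrt(78)) = 8, since 8^2 = 64 <= 78 < 81 = 9^2.
Iterate m_{i+1} = d_i*a_i - m_i, d_{i+1} = (78 - m_{i+1}^2)/d_i, a_{i+1} = floor((a_0 + m_{i+1})/d_{i+1}):
  m_1 = 1*8 - 0 = 8, d_1 = (78 - 8^2)/1 = 14/1 = 14, a_1 = floor((8 + 8)/14) = 1.
  m_2 = 14*1 - 8 = 6, d_2 = (78 - 6^2)/14 = 42/14 = 3, a_2 = floor((8 + 6)/3) = 4.
  m_3 = 3*4 - 6 = 6, d_3 = (78 - 6^2)/3 = 42/3 = 14, a_3 = floor((8 + 6)/14) = 1.
  m_4 = 14*1 - 6 = 8, d_4 = (78 - 8^2)/14 = 14/14 = 1, a_4 = floor((8 + 8)/1) = 16.
  m_5 = 1*16 - 8 = 8, d_5 = (78 - 8^2)/1 = 14/1 = 14: (m_5, d_5) = (m_1, d_1) = (8, 14), so from here the quotients repeat a_1, ..., a_4; the period length is 4.
So sqrt(78) = [8; (1, 4, 1, 16)] with period length k = 4.
k is even, so the fundamental solution of x^2 - 78y^2 = 1 is (p_{k-1}, q_{k-1}) = (p_3, q_3); compute convergents through index 3.
Convergents (p_i = a_i*p_{i-1} + p_{i-2}, q_i = a_i*q_{i-1} + q_{i-2} with p_{-2}=0, p_{-1}=1, q_{-2}=1, q_{-1}=0):
  i=0: a_0=8, p_0 = 8*1 + 0 = 8, q_0 = 8*0 + 1 = 1.
  i=1: a_1=1, p_1 = 1*8 + 1 = 9, q_1 = 1*1 + 0 = 1.
  i=2: a_2=4, p_2 = 4*9 + 8 = 44, q_2 = 4*1 + 1 = 5.
  i=3: a_3=1, p_3 = 1*44 + 9 = 53, q_3 = 1*5 + 1 = 6.
Check: 53^2 - 78*6^2 = 2809 - 2808 = 1, so (x, y) = (53, 6) solves the equation, and by the theorem it is the least positive solution.

(x, y) = (53, 6)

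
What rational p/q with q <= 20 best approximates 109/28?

74/19

Expand x = 109/28 as a continued fraction with the Euclidean algorithm:
  109 = 3*28 + 25, so a_0 = 3.
  28 = 1*25 + 3, so a_1 = 1.
  25 = 8*3 + 1, so a_2 = 8.
  3 = 3*1 + 0, so a_3 = 3.
so x = [3; 1, 8, 3].
Convergents (p_i = a_i*p_{i-1} + p_{i-2}, q_i = a_i*q_{i-1} + q_{i-2} with p_{-2}=0, p_{-1}=1, q_{-2}=1, q_{-1}=0), until the denominator exceeds 20:
  i=0: a_0=3, p_0 = 3*1 + 0 = 3, q_0 = 3*0 + 1 = 1.
  i=1: a_1=1, p_1 = 1*3 + 1 = 4, q_1 = 1*1 + 0 = 1.
  i=2: a_2=8, p_2 = 8*4 + 3 = 35, q_2 = 8*1 + 1 = 9.
  i=3: a_3=3, p_3 = 3*35 + 4 = 109, q_3 = 3*9 + 1 = 28.
q_3 = 28 > 20, so the last convergent with denominator <= 20 is p_2/q_2 = 35/9.
The closest fraction with denominator <= 20 is either p_2/q_2 or the intermediate fraction (k*p_2 + p_1)/(k*q_2 + q_1) with the largest k >= 1 whose denominator stays <= 20; these approach x as k grows, and every other convergent or intermediate fraction in range is farther away.
Largest k: floor((20 - q_1)/q_2) = floor((20 - 1)/9) = 2.
That gives (2*35 + 4)/(2*9 + 1) = 74/19.
Compare the errors: |x - 35/9| = |109*9 - 35*28|/(28*9) = 1/252, and |x - 74/19| = |109*19 - 74*28|/(28*19) = 1/532.
Cross-multiplying, 1*252 = 252 < 532 = 1*532, so 1/532 is smaller: the intermediate fraction 74/19 is closer to x than 35/9.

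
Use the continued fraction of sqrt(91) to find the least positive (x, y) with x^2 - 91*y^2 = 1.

First expand sqrt(91) as a continued fraction. With x_i = (sqrt(91) + m_i)/d_i and (m_0, d_0) = (0, 1): a_0 = floor(sqrt(91)) = 9, since 9^2 = 81 <= 91 < 100 = 10^2.
Iterate m_{i+1} = d_i*a_i - m_i, d_{i+1} = (91 - m_{i+1}^2)/d_i, a_{i+1} = floor((a_0 + m_{i+1})/d_{i+1}):
  m_1 = 1*9 - 0 = 9, d_1 = (91 - 9^2)/1 = 10/1 = 10, a_1 = floor((9 + 9)/10) = 1.
  m_2 = 10*1 - 9 = 1, d_2 = (91 - 1^2)/10 = 90/10 = 9, a_2 = floor((9 + 1)/9) = 1.
  m_3 = 9*1 - 1 = 8, d_3 = (91 - 8^2)/9 = 27/9 = 3, a_3 = floor((9 + 8)/3) = 5.
  m_4 = 3*5 - 8 = 7, d_4 = (91 - 7^2)/3 = 42/3 = 14, a_4 = floor((9 + 7)/14) = 1.
  m_5 = 14*1 - 7 = 7, d_5 = (91 - 7^2)/14 = 42/14 = 3, a_5 = floor((9 + 7)/3) = 5.
  m_6 = 3*5 - 7 = 8, d_6 = (91 - 8^2)/3 = 27/3 = 9, a_6 = floor((9 + 8)/9) = 1.
  m_7 = 9*1 - 8 = 1, d_7 = (91 - 1^2)/9 = 90/9 = 10, a_7 = floor((9 + 1)/10) = 1.
  m_8 = 10*1 - 1 = 9, d_8 = (91 - 9^2)/10 = 10/10 = 1, a_8 = floor((9 + 9)/1) = 18.
  m_9 = 1*18 - 9 = 9, d_9 = (91 - 9^2)/1 = 10/1 = 10: (m_9, d_9) = (m_1, d_1) = (9, 10), so from here the quotients repeat a_1, ..., a_8; the period length is 8.
So sqrt(91) = [9; (1, 1, 5, 1, 5, 1, 1, 18)] with period length k = 8.
k is even, so the fundamental solution of x^2 - 91y^2 = 1 is (p_{k-1}, q_{k-1}) = (p_7, q_7); compute convergents through index 7.
Convergents (p_i = a_i*p_{i-1} + p_{i-2}, q_i = a_i*q_{i-1} + q_{i-2} with p_{-2}=0, p_{-1}=1, q_{-2}=1, q_{-1}=0):
  i=0: a_0=9, p_0 = 9*1 + 0 = 9, q_0 = 9*0 + 1 = 1.
  i=1: a_1=1, p_1 = 1*9 + 1 = 10, q_1 = 1*1 + 0 = 1.
  i=2: a_2=1, p_2 = 1*10 + 9 = 19, q_2 = 1*1 + 1 = 2.
  i=3: a_3=5, p_3 = 5*19 + 10 = 105, q_3 = 5*2 + 1 = 11.
  i=4: a_4=1, p_4 = 1*105 + 19 = 124, q_4 = 1*11 + 2 = 13.
  i=5: a_5=5, p_5 = 5*124 + 105 = 725, q_5 = 5*13 + 11 = 76.
  i=6: a_6=1, p_6 = 1*725 + 124 = 849, q_6 = 1*76 + 13 = 89.
  i=7: a_7=1, p_7 = 1*849 + 725 = 1574, q_7 = 1*89 + 76 = 165.
Check: 1574^2 - 91*165^2 = 2477476 - 2477475 = 1, so (x, y) = (1574, 165) solves the equation, and by the theorem it is the least positive solution.

(x, y) = (1574, 165)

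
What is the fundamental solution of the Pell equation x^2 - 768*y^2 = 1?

First expand sqrt(768) as a continued fraction. With x_i = (sqrt(768) + m_i)/d_i and (m_0, d_0) = (0, 1): a_0 = floor(sqrt(768)) = 27, since 27^2 = 729 <= 768 < 784 = 28^2.
Iterate m_{i+1} = d_i*a_i - m_i, d_{i+1} = (768 - m_{i+1}^2)/d_i, a_{i+1} = floor((a_0 + m_{i+1})/d_{i+1}):
  m_1 = 1*27 - 0 = 27, d_1 = (768 - 27^2)/1 = 39/1 = 39, a_1 = floor((27 + 27)/39) = 1.
  m_2 = 39*1 - 27 = 12, d_2 = (768 - 12^2)/39 = 624/39 = 16, a_2 = floor((27 + 12)/16) = 2.
  m_3 = 16*2 - 12 = 20, d_3 = (768 - 20^2)/16 = 368/16 = 23, a_3 = floor((27 + 20)/23) = 2.
  m_4 = 23*2 - 20 = 26, d_4 = (768 - 26^2)/23 = 92/23 = 4, a_4 = floor((27 + 26)/4) = 13.
  m_5 = 4*13 - 26 = 26, d_5 = (768 - 26^2)/4 = 92/4 = 23, a_5 = floor((27 + 26)/23) = 2.
  m_6 = 23*2 - 26 = 20, d_6 = (768 - 20^2)/23 = 368/23 = 16, a_6 = floor((27 + 20)/16) = 2.
  m_7 = 16*2 - 20 = 12, d_7 = (768 - 12^2)/16 = 624/16 = 39, a_7 = floor((27 + 12)/39) = 1.
  m_8 = 39*1 - 12 = 27, d_8 = (768 - 27^2)/39 = 39/39 = 1, a_8 = floor((27 + 27)/1) = 54.
  m_9 = 1*54 - 27 = 27, d_9 = (768 - 27^2)/1 = 39/1 = 39: (m_9, d_9) = (m_1, d_1) = (27, 39), so from here the quotients repeat a_1, ..., a_8; the period length is 8.
So sqrt(768) = [27; (1, 2, 2, 13, 2, 2, 1, 54)] with period length k = 8.
k is even, so the fundamental solution of x^2 - 768y^2 = 1 is (p_{k-1}, q_{k-1}) = (p_7, q_7); compute convergents through index 7.
Convergents (p_i = a_i*p_{i-1} + p_{i-2}, q_i = a_i*q_{i-1} + q_{i-2} with p_{-2}=0, p_{-1}=1, q_{-2}=1, q_{-1}=0):
  i=0: a_0=27, p_0 = 27*1 + 0 = 27, q_0 = 27*0 + 1 = 1.
  i=1: a_1=1, p_1 = 1*27 + 1 = 28, q_1 = 1*1 + 0 = 1.
  i=2: a_2=2, p_2 = 2*28 + 27 = 83, q_2 = 2*1 + 1 = 3.
  i=3: a_3=2, p_3 = 2*83 + 28 = 194, q_3 = 2*3 + 1 = 7.
  i=4: a_4=13, p_4 = 13*194 + 83 = 2605, q_4 = 13*7 + 3 = 94.
  i=5: a_5=2, p_5 = 2*2605 + 194 = 5404, q_5 = 2*94 + 7 = 195.
  i=6: a_6=2, p_6 = 2*5404 + 2605 = 13413, q_6 = 2*195 + 94 = 484.
  i=7: a_7=1, p_7 = 1*13413 + 5404 = 18817, q_7 = 1*484 + 195 = 679.
Check: 18817^2 - 768*679^2 = 354079489 - 354079488 = 1, so (x, y) = (18817, 679) solves the equation, and by the theorem it is the least positive solution.

(x, y) = (18817, 679)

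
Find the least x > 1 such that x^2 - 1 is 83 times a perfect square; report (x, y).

(x, y) = (82, 9)

First expand sqrt(83) as a continued fraction. With x_i = (sqrt(83) + m_i)/d_i and (m_0, d_0) = (0, 1): a_0 = floor(sqrt(83)) = 9, since 9^2 = 81 <= 83 < 100 = 10^2.
Iterate m_{i+1} = d_i*a_i - m_i, d_{i+1} = (83 - m_{i+1}^2)/d_i, a_{i+1} = floor((a_0 + m_{i+1})/d_{i+1}):
  m_1 = 1*9 - 0 = 9, d_1 = (83 - 9^2)/1 = 2/1 = 2, a_1 = floor((9 + 9)/2) = 9.
  m_2 = 2*9 - 9 = 9, d_2 = (83 - 9^2)/2 = 2/2 = 1, a_2 = floor((9 + 9)/1) = 18.
  m_3 = 1*18 - 9 = 9, d_3 = (83 - 9^2)/1 = 2/1 = 2: (m_3, d_3) = (m_1, d_1) = (9, 2), so from here the quotients repeat a_1, a_2; the period length is 2.
So sqrt(83) = [9; (9, 18)] with period length k = 2.
k is even, so the fundamental solution of x^2 - 83y^2 = 1 is (p_{k-1}, q_{k-1}) = (p_1, q_1); compute convergents through index 1.
Convergents (p_i = a_i*p_{i-1} + p_{i-2}, q_i = a_i*q_{i-1} + q_{i-2} with p_{-2}=0, p_{-1}=1, q_{-2}=1, q_{-1}=0):
  i=0: a_0=9, p_0 = 9*1 + 0 = 9, q_0 = 9*0 + 1 = 1.
  i=1: a_1=9, p_1 = 9*9 + 1 = 82, q_1 = 9*1 + 0 = 9.
Check: 82^2 - 83*9^2 = 6724 - 6723 = 1, so (x, y) = (82, 9) solves the equation, and by the theorem it is the least positive solution.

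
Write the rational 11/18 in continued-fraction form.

Run the Euclidean algorithm on 11 and 18; the successive quotients are the partial quotients a_0, a_1, ... (each step inverts the fractional part left over by the previous one):
  11 = 0*18 + 11, so a_0 = 0.
  18 = 1*11 + 7, so a_1 = 1.
  11 = 1*7 + 4, so a_2 = 1.
  7 = 1*4 + 3, so a_3 = 1.
  4 = 1*3 + 1, so a_4 = 1.
  3 = 3*1 + 0, so a_5 = 3.
The remainder reaches 0 after 6 divisions, so the expansion has 6 partial quotients, read off in order.

[0; 1, 1, 1, 1, 3]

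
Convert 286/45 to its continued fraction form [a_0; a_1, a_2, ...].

Run the Euclidean algorithm on 286 and 45; the successive quotients are the partial quotients a_0, a_1, ... (each step inverts the fractional part left over by the previous one):
  286 = 6*45 + 16, so a_0 = 6.
  45 = 2*16 + 13, so a_1 = 2.
  16 = 1*13 + 3, so a_2 = 1.
  13 = 4*3 + 1, so a_3 = 4.
  3 = 3*1 + 0, so a_4 = 3.
The remainder reaches 0 after 5 divisions, so the expansion has 5 partial quotients, read off in order.

[6; 2, 1, 4, 3]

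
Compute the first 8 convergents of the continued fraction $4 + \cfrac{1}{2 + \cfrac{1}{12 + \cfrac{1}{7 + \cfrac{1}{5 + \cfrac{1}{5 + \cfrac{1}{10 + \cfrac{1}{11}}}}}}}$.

Using the convergent recurrence p_i = a_i*p_{i-1} + p_{i-2}, q_i = a_i*q_{i-1} + q_{i-2} with p_{-2}=0, p_{-1}=1, q_{-2}=1, q_{-1}=0:
  i=0: a_0=4, p_0 = 4*1 + 0 = 4, q_0 = 4*0 + 1 = 1.
  i=1: a_1=2, p_1 = 2*4 + 1 = 9, q_1 = 2*1 + 0 = 2.
  i=2: a_2=12, p_2 = 12*9 + 4 = 112, q_2 = 12*2 + 1 = 25.
  i=3: a_3=7, p_3 = 7*112 + 9 = 793, q_3 = 7*25 + 2 = 177.
  i=4: a_4=5, p_4 = 5*793 + 112 = 4077, q_4 = 5*177 + 25 = 910.
  i=5: a_5=5, p_5 = 5*4077 + 793 = 21178, q_5 = 5*910 + 177 = 4727.
  i=6: a_6=10, p_6 = 10*21178 + 4077 = 215857, q_6 = 10*4727 + 910 = 48180.
  i=7: a_7=11, p_7 = 11*215857 + 21178 = 2395605, q_7 = 11*48180 + 4727 = 534707.

4/1, 9/2, 112/25, 793/177, 4077/910, 21178/4727, 215857/48180, 2395605/534707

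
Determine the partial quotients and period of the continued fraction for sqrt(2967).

Write x_i = (sqrt(2967) + m_i)/d_i with (m_0, d_0) = (0, 1). a_0 = floor(sqrt(2967)) = 54, since 54^2 = 2916 <= 2967 < 3025 = 55^2.
Iterate m_{i+1} = d_i*a_i - m_i, d_{i+1} = (2967 - m_{i+1}^2)/d_i, a_{i+1} = floor((a_0 + m_{i+1})/d_{i+1}):
  m_1 = 1*54 - 0 = 54, d_1 = (2967 - 54^2)/1 = 51/1 = 51, a_1 = floor((54 + 54)/51) = 2.
  m_2 = 51*2 - 54 = 48, d_2 = (2967 - 48^2)/51 = 663/51 = 13, a_2 = floor((54 + 48)/13) = 7.
  m_3 = 13*7 - 48 = 43, d_3 = (2967 - 43^2)/13 = 1118/13 = 86, a_3 = floor((54 + 43)/86) = 1.
  m_4 = 86*1 - 43 = 43, d_4 = (2967 - 43^2)/86 = 1118/86 = 13, a_4 = floor((54 + 43)/13) = 7.
  m_5 = 13*7 - 43 = 48, d_5 = (2967 - 48^2)/13 = 663/13 = 51, a_5 = floor((54 + 48)/51) = 2.
  m_6 = 51*2 - 48 = 54, d_6 = (2967 - 54^2)/51 = 51/51 = 1, a_6 = floor((54 + 54)/1) = 108.
  m_7 = 1*108 - 54 = 54, d_7 = (2967 - 54^2)/1 = 51/1 = 51: (m_7, d_7) = (m_1, d_1) = (54, 51), so from here the quotients repeat a_1, ..., a_6; the period length is 6.
Hence the expansion of sqrt(2967) is a_0 = 54 followed by the repeating block 2, 7, 1, 7, 2, 108 (period 6).

[54; (2, 7, 1, 7, 2, 108)]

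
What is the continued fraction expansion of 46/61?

Run the Euclidean algorithm on 46 and 61; the successive quotients are the partial quotients a_0, a_1, ... (each step inverts the fractional part left over by the previous one):
  46 = 0*61 + 46, so a_0 = 0.
  61 = 1*46 + 15, so a_1 = 1.
  46 = 3*15 + 1, so a_2 = 3.
  15 = 15*1 + 0, so a_3 = 15.
The remainder reaches 0 after 4 divisions, so the expansion has 4 partial quotients, read off in order.

[0; 1, 3, 15]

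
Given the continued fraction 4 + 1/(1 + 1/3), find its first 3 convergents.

Using the convergent recurrence p_i = a_i*p_{i-1} + p_{i-2}, q_i = a_i*q_{i-1} + q_{i-2} with p_{-2}=0, p_{-1}=1, q_{-2}=1, q_{-1}=0:
  i=0: a_0=4, p_0 = 4*1 + 0 = 4, q_0 = 4*0 + 1 = 1.
  i=1: a_1=1, p_1 = 1*4 + 1 = 5, q_1 = 1*1 + 0 = 1.
  i=2: a_2=3, p_2 = 3*5 + 4 = 19, q_2 = 3*1 + 1 = 4.

4/1, 5/1, 19/4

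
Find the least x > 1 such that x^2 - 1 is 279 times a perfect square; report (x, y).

First expand sqrt(279) as a continued fraction. With x_i = (sqrt(279) + m_i)/d_i and (m_0, d_0) = (0, 1): a_0 = floor(sqrt(279)) = 16, since 16^2 = 256 <= 279 < 289 = 17^2.
Iterate m_{i+1} = d_i*a_i - m_i, d_{i+1} = (279 - m_{i+1}^2)/d_i, a_{i+1} = floor((a_0 + m_{i+1})/d_{i+1}):
  m_1 = 1*16 - 0 = 16, d_1 = (279 - 16^2)/1 = 23/1 = 23, a_1 = floor((16 + 16)/23) = 1.
  m_2 = 23*1 - 16 = 7, d_2 = (279 - 7^2)/23 = 230/23 = 10, a_2 = floor((16 + 7)/10) = 2.
  m_3 = 10*2 - 7 = 13, d_3 = (279 - 13^2)/10 = 110/10 = 11, a_3 = floor((16 + 13)/11) = 2.
  m_4 = 11*2 - 13 = 9, d_4 = (279 - 9^2)/11 = 198/11 = 18, a_4 = floor((16 + 9)/18) = 1.
  m_5 = 18*1 - 9 = 9, d_5 = (279 - 9^2)/18 = 198/18 = 11, a_5 = floor((16 + 9)/11) = 2.
  m_6 = 11*2 - 9 = 13, d_6 = (279 - 13^2)/11 = 110/11 = 10, a_6 = floor((16 + 13)/10) = 2.
  m_7 = 10*2 - 13 = 7, d_7 = (279 - 7^2)/10 = 230/10 = 23, a_7 = floor((16 + 7)/23) = 1.
  m_8 = 23*1 - 7 = 16, d_8 = (279 - 16^2)/23 = 23/23 = 1, a_8 = floor((16 + 16)/1) = 32.
  m_9 = 1*32 - 16 = 16, d_9 = (279 - 16^2)/1 = 23/1 = 23: (m_9, d_9) = (m_1, d_1) = (16, 23), so from here the quotients repeat a_1, ..., a_8; the period length is 8.
So sqrt(279) = [16; (1, 2, 2, 1, 2, 2, 1, 32)] with period length k = 8.
k is even, so the fundamental solution of x^2 - 279y^2 = 1 is (p_{k-1}, q_{k-1}) = (p_7, q_7); compute convergents through index 7.
Convergents (p_i = a_i*p_{i-1} + p_{i-2}, q_i = a_i*q_{i-1} + q_{i-2} with p_{-2}=0, p_{-1}=1, q_{-2}=1, q_{-1}=0):
  i=0: a_0=16, p_0 = 16*1 + 0 = 16, q_0 = 16*0 + 1 = 1.
  i=1: a_1=1, p_1 = 1*16 + 1 = 17, q_1 = 1*1 + 0 = 1.
  i=2: a_2=2, p_2 = 2*17 + 16 = 50, q_2 = 2*1 + 1 = 3.
  i=3: a_3=2, p_3 = 2*50 + 17 = 117, q_3 = 2*3 + 1 = 7.
  i=4: a_4=1, p_4 = 1*117 + 50 = 167, q_4 = 1*7 + 3 = 10.
  i=5: a_5=2, p_5 = 2*167 + 117 = 451, q_5 = 2*10 + 7 = 27.
  i=6: a_6=2, p_6 = 2*451 + 167 = 1069, q_6 = 2*27 + 10 = 64.
  i=7: a_7=1, p_7 = 1*1069 + 451 = 1520, q_7 = 1*64 + 27 = 91.
Check: 1520^2 - 279*91^2 = 2310400 - 2310399 = 1, so (x, y) = (1520, 91) solves the equation, and by the theorem it is the least positive solution.

(x, y) = (1520, 91)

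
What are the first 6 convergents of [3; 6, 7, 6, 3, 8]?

3/1, 19/6, 136/43, 835/264, 2641/835, 21963/6944

Using the convergent recurrence p_i = a_i*p_{i-1} + p_{i-2}, q_i = a_i*q_{i-1} + q_{i-2} with p_{-2}=0, p_{-1}=1, q_{-2}=1, q_{-1}=0:
  i=0: a_0=3, p_0 = 3*1 + 0 = 3, q_0 = 3*0 + 1 = 1.
  i=1: a_1=6, p_1 = 6*3 + 1 = 19, q_1 = 6*1 + 0 = 6.
  i=2: a_2=7, p_2 = 7*19 + 3 = 136, q_2 = 7*6 + 1 = 43.
  i=3: a_3=6, p_3 = 6*136 + 19 = 835, q_3 = 6*43 + 6 = 264.
  i=4: a_4=3, p_4 = 3*835 + 136 = 2641, q_4 = 3*264 + 43 = 835.
  i=5: a_5=8, p_5 = 8*2641 + 835 = 21963, q_5 = 8*835 + 264 = 6944.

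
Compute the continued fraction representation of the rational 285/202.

Run the Euclidean algorithm on 285 and 202; the successive quotients are the partial quotients a_0, a_1, ... (each step inverts the fractional part left over by the previous one):
  285 = 1*202 + 83, so a_0 = 1.
  202 = 2*83 + 36, so a_1 = 2.
  83 = 2*36 + 11, so a_2 = 2.
  36 = 3*11 + 3, so a_3 = 3.
  11 = 3*3 + 2, so a_4 = 3.
  3 = 1*2 + 1, so a_5 = 1.
  2 = 2*1 + 0, so a_6 = 2.
The remainder reaches 0 after 7 divisions, so the expansion has 7 partial quotients, read off in order.

[1; 2, 2, 3, 3, 1, 2]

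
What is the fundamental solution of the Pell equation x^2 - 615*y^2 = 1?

First expand sqrt(615) as a continued fraction. With x_i = (sqrt(615) + m_i)/d_i and (m_0, d_0) = (0, 1): a_0 = floor(sqrt(615)) = 24, since 24^2 = 576 <= 615 < 625 = 25^2.
Iterate m_{i+1} = d_i*a_i - m_i, d_{i+1} = (615 - m_{i+1}^2)/d_i, a_{i+1} = floor((a_0 + m_{i+1})/d_{i+1}):
  m_1 = 1*24 - 0 = 24, d_1 = (615 - 24^2)/1 = 39/1 = 39, a_1 = floor((24 + 24)/39) = 1.
  m_2 = 39*1 - 24 = 15, d_2 = (615 - 15^2)/39 = 390/39 = 10, a_2 = floor((24 + 15)/10) = 3.
  m_3 = 10*3 - 15 = 15, d_3 = (615 - 15^2)/10 = 390/10 = 39, a_3 = floor((24 + 15)/39) = 1.
  m_4 = 39*1 - 15 = 24, d_4 = (615 - 24^2)/39 = 39/39 = 1, a_4 = floor((24 + 24)/1) = 48.
  m_5 = 1*48 - 24 = 24, d_5 = (615 - 24^2)/1 = 39/1 = 39: (m_5, d_5) = (m_1, d_1) = (24, 39), so from here the quotients repeat a_1, ..., a_4; the period length is 4.
So sqrt(615) = [24; (1, 3, 1, 48)] with period length k = 4.
k is even, so the fundamental solution of x^2 - 615y^2 = 1 is (p_{k-1}, q_{k-1}) = (p_3, q_3); compute convergents through index 3.
Convergents (p_i = a_i*p_{i-1} + p_{i-2}, q_i = a_i*q_{i-1} + q_{i-2} with p_{-2}=0, p_{-1}=1, q_{-2}=1, q_{-1}=0):
  i=0: a_0=24, p_0 = 24*1 + 0 = 24, q_0 = 24*0 + 1 = 1.
  i=1: a_1=1, p_1 = 1*24 + 1 = 25, q_1 = 1*1 + 0 = 1.
  i=2: a_2=3, p_2 = 3*25 + 24 = 99, q_2 = 3*1 + 1 = 4.
  i=3: a_3=1, p_3 = 1*99 + 25 = 124, q_3 = 1*4 + 1 = 5.
Check: 124^2 - 615*5^2 = 15376 - 15375 = 1, so (x, y) = (124, 5) solves the equation, and by the theorem it is the least positive solution.

(x, y) = (124, 5)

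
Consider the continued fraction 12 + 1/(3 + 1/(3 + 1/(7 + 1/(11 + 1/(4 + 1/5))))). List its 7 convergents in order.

Using the convergent recurrence p_i = a_i*p_{i-1} + p_{i-2}, q_i = a_i*q_{i-1} + q_{i-2} with p_{-2}=0, p_{-1}=1, q_{-2}=1, q_{-1}=0:
  i=0: a_0=12, p_0 = 12*1 + 0 = 12, q_0 = 12*0 + 1 = 1.
  i=1: a_1=3, p_1 = 3*12 + 1 = 37, q_1 = 3*1 + 0 = 3.
  i=2: a_2=3, p_2 = 3*37 + 12 = 123, q_2 = 3*3 + 1 = 10.
  i=3: a_3=7, p_3 = 7*123 + 37 = 898, q_3 = 7*10 + 3 = 73.
  i=4: a_4=11, p_4 = 11*898 + 123 = 10001, q_4 = 11*73 + 10 = 813.
  i=5: a_5=4, p_5 = 4*10001 + 898 = 40902, q_5 = 4*813 + 73 = 3325.
  i=6: a_6=5, p_6 = 5*40902 + 10001 = 214511, q_6 = 5*3325 + 813 = 17438.

12/1, 37/3, 123/10, 898/73, 10001/813, 40902/3325, 214511/17438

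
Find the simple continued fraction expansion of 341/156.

[2; 5, 2, 1, 1, 1, 3]

Run the Euclidean algorithm on 341 and 156; the successive quotients are the partial quotients a_0, a_1, ... (each step inverts the fractional part left over by the previous one):
  341 = 2*156 + 29, so a_0 = 2.
  156 = 5*29 + 11, so a_1 = 5.
  29 = 2*11 + 7, so a_2 = 2.
  11 = 1*7 + 4, so a_3 = 1.
  7 = 1*4 + 3, so a_4 = 1.
  4 = 1*3 + 1, so a_5 = 1.
  3 = 3*1 + 0, so a_6 = 3.
The remainder reaches 0 after 7 divisions, so the expansion has 7 partial quotients, read off in order.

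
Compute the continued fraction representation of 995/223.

[4; 2, 6, 17]

Run the Euclidean algorithm on 995 and 223; the successive quotients are the partial quotients a_0, a_1, ... (each step inverts the fractional part left over by the previous one):
  995 = 4*223 + 103, so a_0 = 4.
  223 = 2*103 + 17, so a_1 = 2.
  103 = 6*17 + 1, so a_2 = 6.
  17 = 17*1 + 0, so a_3 = 17.
The remainder reaches 0 after 4 divisions, so the expansion has 4 partial quotients, read off in order.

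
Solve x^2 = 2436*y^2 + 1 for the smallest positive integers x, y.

First expand sqrt(2436) as a continued fraction. With x_i = (sqrt(2436) + m_i)/d_i and (m_0, d_0) = (0, 1): a_0 = floor(sqrt(2436)) = 49, since 49^2 = 2401 <= 2436 < 2500 = 50^2.
Iterate m_{i+1} = d_i*a_i - m_i, d_{i+1} = (2436 - m_{i+1}^2)/d_i, a_{i+1} = floor((a_0 + m_{i+1})/d_{i+1}):
  m_1 = 1*49 - 0 = 49, d_1 = (2436 - 49^2)/1 = 35/1 = 35, a_1 = floor((49 + 49)/35) = 2.
  m_2 = 35*2 - 49 = 21, d_2 = (2436 - 21^2)/35 = 1995/35 = 57, a_2 = floor((49 + 21)/57) = 1.
  m_3 = 57*1 - 21 = 36, d_3 = (2436 - 36^2)/57 = 1140/57 = 20, a_3 = floor((49 + 36)/20) = 4.
  m_4 = 20*4 - 36 = 44, d_4 = (2436 - 44^2)/20 = 500/20 = 25, a_4 = floor((49 + 44)/25) = 3.
  m_5 = 25*3 - 44 = 31, d_5 = (2436 - 31^2)/25 = 1475/25 = 59, a_5 = floor((49 + 31)/59) = 1.
  m_6 = 59*1 - 31 = 28, d_6 = (2436 - 28^2)/59 = 1652/59 = 28, a_6 = floor((49 + 28)/28) = 2.
  m_7 = 28*2 - 28 = 28, d_7 = (2436 - 28^2)/28 = 1652/28 = 59, a_7 = floor((49 + 28)/59) = 1.
  m_8 = 59*1 - 28 = 31, d_8 = (2436 - 31^2)/59 = 1475/59 = 25, a_8 = floor((49 + 31)/25) = 3.
  m_9 = 25*3 - 31 = 44, d_9 = (2436 - 44^2)/25 = 500/25 = 20, a_9 = floor((49 + 44)/20) = 4.
  m_10 = 20*4 - 44 = 36, d_10 = (2436 - 36^2)/20 = 1140/20 = 57, a_10 = floor((49 + 36)/57) = 1.
  m_11 = 57*1 - 36 = 21, d_11 = (2436 - 21^2)/57 = 1995/57 = 35, a_11 = floor((49 + 21)/35) = 2.
  m_12 = 35*2 - 21 = 49, d_12 = (2436 - 49^2)/35 = 35/35 = 1, a_12 = floor((49 + 49)/1) = 98.
  m_13 = 1*98 - 49 = 49, d_13 = (2436 - 49^2)/1 = 35/1 = 35: (m_13, d_13) = (m_1, d_1) = (49, 35), so from here the quotients repeat a_1, ..., a_12; the period length is 12.
So sqrt(2436) = [49; (2, 1, 4, 3, 1, 2, 1, 3, 4, 1, 2, 98)] with period length k = 12.
k is even, so the fundamental solution of x^2 - 2436y^2 = 1 is (p_{k-1}, q_{k-1}) = (p_11, q_11); compute convergents through index 11.
Convergents (p_i = a_i*p_{i-1} + p_{i-2}, q_i = a_i*q_{i-1} + q_{i-2} with p_{-2}=0, p_{-1}=1, q_{-2}=1, q_{-1}=0):
  i=0: a_0=49, p_0 = 49*1 + 0 = 49, q_0 = 49*0 + 1 = 1.
  i=1: a_1=2, p_1 = 2*49 + 1 = 99, q_1 = 2*1 + 0 = 2.
  i=2: a_2=1, p_2 = 1*99 + 49 = 148, q_2 = 1*2 + 1 = 3.
  i=3: a_3=4, p_3 = 4*148 + 99 = 691, q_3 = 4*3 + 2 = 14.
  i=4: a_4=3, p_4 = 3*691 + 148 = 2221, q_4 = 3*14 + 3 = 45.
  i=5: a_5=1, p_5 = 1*2221 + 691 = 2912, q_5 = 1*45 + 14 = 59.
  i=6: a_6=2, p_6 = 2*2912 + 2221 = 8045, q_6 = 2*59 + 45 = 163.
  i=7: a_7=1, p_7 = 1*8045 + 2912 = 10957, q_7 = 1*163 + 59 = 222.
  i=8: a_8=3, p_8 = 3*10957 + 8045 = 40916, q_8 = 3*222 + 163 = 829.
  i=9: a_9=4, p_9 = 4*40916 + 10957 = 174621, q_9 = 4*829 + 222 = 3538.
  i=10: a_10=1, p_10 = 1*174621 + 40916 = 215537, q_10 = 1*3538 + 829 = 4367.
  i=11: a_11=2, p_11 = 2*215537 + 174621 = 605695, q_11 = 2*4367 + 3538 = 12272.
Check: 605695^2 - 2436*12272^2 = 366866433025 - 366866433024 = 1, so (x, y) = (605695, 12272) solves the equation, and by the theorem it is the least positive solution.

(x, y) = (605695, 12272)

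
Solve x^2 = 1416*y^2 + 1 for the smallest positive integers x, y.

(x, y) = (258065, 6858)

First expand sqrt(1416) as a continued fraction. With x_i = (sqrt(1416) + m_i)/d_i and (m_0, d_0) = (0, 1): a_0 = floor(sqrt(1416)) = 37, since 37^2 = 1369 <= 1416 < 1444 = 38^2.
Iterate m_{i+1} = d_i*a_i - m_i, d_{i+1} = (1416 - m_{i+1}^2)/d_i, a_{i+1} = floor((a_0 + m_{i+1})/d_{i+1}):
  m_1 = 1*37 - 0 = 37, d_1 = (1416 - 37^2)/1 = 47/1 = 47, a_1 = floor((37 + 37)/47) = 1.
  m_2 = 47*1 - 37 = 10, d_2 = (1416 - 10^2)/47 = 1316/47 = 28, a_2 = floor((37 + 10)/28) = 1.
  m_3 = 28*1 - 10 = 18, d_3 = (1416 - 18^2)/28 = 1092/28 = 39, a_3 = floor((37 + 18)/39) = 1.
  m_4 = 39*1 - 18 = 21, d_4 = (1416 - 21^2)/39 = 975/39 = 25, a_4 = floor((37 + 21)/25) = 2.
  m_5 = 25*2 - 21 = 29, d_5 = (1416 - 29^2)/25 = 575/25 = 23, a_5 = floor((37 + 29)/23) = 2.
  m_6 = 23*2 - 29 = 17, d_6 = (1416 - 17^2)/23 = 1127/23 = 49, a_6 = floor((37 + 17)/49) = 1.
  m_7 = 49*1 - 17 = 32, d_7 = (1416 - 32^2)/49 = 392/49 = 8, a_7 = floor((37 + 32)/8) = 8.
  m_8 = 8*8 - 32 = 32, d_8 = (1416 - 32^2)/8 = 392/8 = 49, a_8 = floor((37 + 32)/49) = 1.
  m_9 = 49*1 - 32 = 17, d_9 = (1416 - 17^2)/49 = 1127/49 = 23, a_9 = floor((37 + 17)/23) = 2.
  m_10 = 23*2 - 17 = 29, d_10 = (1416 - 29^2)/23 = 575/23 = 25, a_10 = floor((37 + 29)/25) = 2.
  m_11 = 25*2 - 29 = 21, d_11 = (1416 - 21^2)/25 = 975/25 = 39, a_11 = floor((37 + 21)/39) = 1.
  m_12 = 39*1 - 21 = 18, d_12 = (1416 - 18^2)/39 = 1092/39 = 28, a_12 = floor((37 + 18)/28) = 1.
  m_13 = 28*1 - 18 = 10, d_13 = (1416 - 10^2)/28 = 1316/28 = 47, a_13 = floor((37 + 10)/47) = 1.
  m_14 = 47*1 - 10 = 37, d_14 = (1416 - 37^2)/47 = 47/47 = 1, a_14 = floor((37 + 37)/1) = 74.
  m_15 = 1*74 - 37 = 37, d_15 = (1416 - 37^2)/1 = 47/1 = 47: (m_15, d_15) = (m_1, d_1) = (37, 47), so from here the quotients repeat a_1, ..., a_14; the period length is 14.
So sqrt(1416) = [37; (1, 1, 1, 2, 2, 1, 8, 1, 2, 2, 1, 1, 1, 74)] with period length k = 14.
k is even, so the fundamental solution of x^2 - 1416y^2 = 1 is (p_{k-1}, q_{k-1}) = (p_13, q_13); compute convergents through index 13.
Convergents (p_i = a_i*p_{i-1} + p_{i-2}, q_i = a_i*q_{i-1} + q_{i-2} with p_{-2}=0, p_{-1}=1, q_{-2}=1, q_{-1}=0):
  i=0: a_0=37, p_0 = 37*1 + 0 = 37, q_0 = 37*0 + 1 = 1.
  i=1: a_1=1, p_1 = 1*37 + 1 = 38, q_1 = 1*1 + 0 = 1.
  i=2: a_2=1, p_2 = 1*38 + 37 = 75, q_2 = 1*1 + 1 = 2.
  i=3: a_3=1, p_3 = 1*75 + 38 = 113, q_3 = 1*2 + 1 = 3.
  i=4: a_4=2, p_4 = 2*113 + 75 = 301, q_4 = 2*3 + 2 = 8.
  i=5: a_5=2, p_5 = 2*301 + 113 = 715, q_5 = 2*8 + 3 = 19.
  i=6: a_6=1, p_6 = 1*715 + 301 = 1016, q_6 = 1*19 + 8 = 27.
  i=7: a_7=8, p_7 = 8*1016 + 715 = 8843, q_7 = 8*27 + 19 = 235.
  i=8: a_8=1, p_8 = 1*8843 + 1016 = 9859, q_8 = 1*235 + 27 = 262.
  i=9: a_9=2, p_9 = 2*9859 + 8843 = 28561, q_9 = 2*262 + 235 = 759.
  i=10: a_10=2, p_10 = 2*28561 + 9859 = 66981, q_10 = 2*759 + 262 = 1780.
  i=11: a_11=1, p_11 = 1*66981 + 28561 = 95542, q_11 = 1*1780 + 759 = 2539.
  i=12: a_12=1, p_12 = 1*95542 + 66981 = 162523, q_12 = 1*2539 + 1780 = 4319.
  i=13: a_13=1, p_13 = 1*162523 + 95542 = 258065, q_13 = 1*4319 + 2539 = 6858.
Check: 258065^2 - 1416*6858^2 = 66597544225 - 66597544224 = 1, so (x, y) = (258065, 6858) solves the equation, and by the theorem it is the least positive solution.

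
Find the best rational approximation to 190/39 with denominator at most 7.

34/7

Expand x = 190/39 as a continued fraction with the Euclidean algorithm:
  190 = 4*39 + 34, so a_0 = 4.
  39 = 1*34 + 5, so a_1 = 1.
  34 = 6*5 + 4, so a_2 = 6.
  5 = 1*4 + 1, so a_3 = 1.
  4 = 4*1 + 0, so a_4 = 4.
so x = [4; 1, 6, 1, 4].
Convergents (p_i = a_i*p_{i-1} + p_{i-2}, q_i = a_i*q_{i-1} + q_{i-2} with p_{-2}=0, p_{-1}=1, q_{-2}=1, q_{-1}=0), until the denominator exceeds 7:
  i=0: a_0=4, p_0 = 4*1 + 0 = 4, q_0 = 4*0 + 1 = 1.
  i=1: a_1=1, p_1 = 1*4 + 1 = 5, q_1 = 1*1 + 0 = 1.
  i=2: a_2=6, p_2 = 6*5 + 4 = 34, q_2 = 6*1 + 1 = 7.
  i=3: a_3=1, p_3 = 1*34 + 5 = 39, q_3 = 1*7 + 1 = 8.
q_3 = 8 > 7, so the last convergent with denominator <= 7 is p_2/q_2 = 34/7.
The closest fraction with denominator <= 7 is either p_2/q_2 or the intermediate fraction (k*p_2 + p_1)/(k*q_2 + q_1) with the largest k >= 1 whose denominator stays <= 7; these approach x as k grows, and every other convergent or intermediate fraction in range is farther away.
Largest k: floor((7 - q_1)/q_2) = floor((7 - 1)/7) = 0.
Since k = 0, no intermediate fraction beyond p_2/q_2 has denominator <= 7, so the convergent 34/7 is the closest (its error is |190*7 - 34*39|/(39*7) = 4/273).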